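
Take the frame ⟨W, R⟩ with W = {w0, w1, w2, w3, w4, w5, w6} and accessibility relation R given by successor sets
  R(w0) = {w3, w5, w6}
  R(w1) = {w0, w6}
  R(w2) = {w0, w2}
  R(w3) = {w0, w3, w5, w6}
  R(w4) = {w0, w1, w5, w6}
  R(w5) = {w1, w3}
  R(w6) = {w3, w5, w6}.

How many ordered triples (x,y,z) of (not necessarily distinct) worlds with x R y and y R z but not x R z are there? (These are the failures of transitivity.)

20

Enumerating: (w0,w3,w0), (w0,w5,w1), (w1,w0,w3), (w1,w0,w5), (w1,w6,w3), (w1,w6,w5), (w2,w0,w3), (w2,w0,w5), (w2,w0,w6), (w3,w5,w1), (w4,w0,w3), (w4,w5,w3), … and 8 more.
Total: 20.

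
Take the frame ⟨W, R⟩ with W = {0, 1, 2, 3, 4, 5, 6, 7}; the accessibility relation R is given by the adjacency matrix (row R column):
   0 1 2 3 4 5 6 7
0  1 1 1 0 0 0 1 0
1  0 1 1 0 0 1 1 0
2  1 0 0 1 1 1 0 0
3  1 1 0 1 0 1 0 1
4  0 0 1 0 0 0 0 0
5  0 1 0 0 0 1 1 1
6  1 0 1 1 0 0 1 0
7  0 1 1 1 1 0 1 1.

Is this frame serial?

Yes

Serial: yes — every world has a successor (e.g. 0 R 0).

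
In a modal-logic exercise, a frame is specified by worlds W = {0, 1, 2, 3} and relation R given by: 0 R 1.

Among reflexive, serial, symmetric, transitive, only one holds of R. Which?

Reflexive: no — 0 is not related to itself.
Serial: no — 1 has no R-successor.
Symmetric: no — 0 R 1 but not 1 R 0.
Transitive: yes — every two-step R-path is closed by a direct edge.
Only transitive holds.

transitive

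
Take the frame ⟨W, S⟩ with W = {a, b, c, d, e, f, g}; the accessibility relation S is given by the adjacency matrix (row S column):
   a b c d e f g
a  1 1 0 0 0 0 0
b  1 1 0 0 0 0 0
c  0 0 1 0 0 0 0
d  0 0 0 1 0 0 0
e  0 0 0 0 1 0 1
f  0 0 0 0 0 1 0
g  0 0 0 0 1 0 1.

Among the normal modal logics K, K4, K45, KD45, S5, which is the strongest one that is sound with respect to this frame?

Transitive (axiom 4): yes — every two-step S-path is closed by a direct edge.
Euclidean (axiom 5): yes — any two successors of a common world are S-related.
Serial (axiom D): yes — every world has a successor (e.g. a S a).
Reflexive (axiom T): yes — every world is S-related to itself.
So F validates K, K4, K45, KD45, S5. The strongest is S5.

S5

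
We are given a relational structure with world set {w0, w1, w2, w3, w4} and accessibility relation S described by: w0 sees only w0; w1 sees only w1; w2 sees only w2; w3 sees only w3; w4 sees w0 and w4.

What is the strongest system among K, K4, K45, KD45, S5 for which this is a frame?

K4

Transitive (axiom 4): yes — every two-step S-path is closed by a direct edge.
Euclidean (axiom 5): no — w4 S w0 and w4 S w4, but not w0 S w4.
Serial (axiom D): yes — every world has a successor (e.g. w0 S w0).
Reflexive (axiom T): yes — every world is S-related to itself.
So F validates K, K4; K45 would additionally require S to be Euclidean. The strongest is K4.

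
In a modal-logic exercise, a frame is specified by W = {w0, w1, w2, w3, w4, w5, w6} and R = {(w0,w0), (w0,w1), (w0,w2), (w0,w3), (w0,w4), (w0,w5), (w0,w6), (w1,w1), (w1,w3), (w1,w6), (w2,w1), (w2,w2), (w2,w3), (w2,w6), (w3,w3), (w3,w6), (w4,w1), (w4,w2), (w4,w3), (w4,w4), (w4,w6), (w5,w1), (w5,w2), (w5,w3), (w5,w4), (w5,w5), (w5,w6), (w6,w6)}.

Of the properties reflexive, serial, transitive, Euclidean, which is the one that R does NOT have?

Euclidean

Reflexive: yes — every world is R-related to itself.
Serial: yes — every world has a successor (e.g. w0 R w0).
Transitive: yes — every two-step R-path is closed by a direct edge.
Euclidean: no — w0 R w1 and w0 R w2, but not w1 R w2.
Only Euclidean fails.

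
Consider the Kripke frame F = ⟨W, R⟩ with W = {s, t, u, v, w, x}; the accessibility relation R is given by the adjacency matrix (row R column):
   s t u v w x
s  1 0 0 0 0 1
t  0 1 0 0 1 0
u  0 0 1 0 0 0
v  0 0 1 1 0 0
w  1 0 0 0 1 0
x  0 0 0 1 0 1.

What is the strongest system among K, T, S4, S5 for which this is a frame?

T

Reflexive (axiom T): yes — every world is R-related to itself.
Transitive (axiom 4): no — s R x and x R v, but not s R v.
Euclidean (axiom 5): no — s R x and s R s, but not x R s.
So F validates K, T; S4 would additionally require R to be transitive. The strongest is T.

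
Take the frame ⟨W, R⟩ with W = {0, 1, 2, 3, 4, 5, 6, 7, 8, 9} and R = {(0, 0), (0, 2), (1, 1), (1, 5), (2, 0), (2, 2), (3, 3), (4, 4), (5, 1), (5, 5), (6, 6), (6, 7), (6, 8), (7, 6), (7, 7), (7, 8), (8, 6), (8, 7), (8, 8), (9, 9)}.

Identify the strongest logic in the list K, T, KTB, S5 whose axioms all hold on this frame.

Reflexive (axiom T): yes — every world is R-related to itself.
Symmetric (axiom B): yes — every pair in R has its reverse in R.
Euclidean (axiom 5): yes — any two successors of a common world are R-related.
So F validates K, T, KTB, S5. The strongest is S5.

S5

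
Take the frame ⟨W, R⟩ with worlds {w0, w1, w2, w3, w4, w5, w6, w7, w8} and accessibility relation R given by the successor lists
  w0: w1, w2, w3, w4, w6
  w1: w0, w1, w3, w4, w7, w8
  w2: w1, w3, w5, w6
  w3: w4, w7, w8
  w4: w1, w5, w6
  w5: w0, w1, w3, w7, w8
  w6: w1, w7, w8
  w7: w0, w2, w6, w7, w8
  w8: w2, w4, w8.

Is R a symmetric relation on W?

Symmetric: no — w0 R w2 but not w2 R w0.

No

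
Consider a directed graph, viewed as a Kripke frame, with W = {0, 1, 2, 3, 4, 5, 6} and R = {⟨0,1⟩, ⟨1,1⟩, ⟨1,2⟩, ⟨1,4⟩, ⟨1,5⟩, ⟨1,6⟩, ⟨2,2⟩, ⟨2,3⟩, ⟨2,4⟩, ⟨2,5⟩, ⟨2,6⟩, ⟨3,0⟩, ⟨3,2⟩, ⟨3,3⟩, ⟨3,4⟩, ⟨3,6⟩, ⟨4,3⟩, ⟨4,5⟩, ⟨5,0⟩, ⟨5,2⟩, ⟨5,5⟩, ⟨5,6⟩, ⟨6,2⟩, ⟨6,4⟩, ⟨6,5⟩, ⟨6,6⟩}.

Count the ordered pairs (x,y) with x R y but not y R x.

11

Enumerating: (0,1), (1,2), (1,4), (1,5), (1,6), (2,4), (3,0), (3,6), (4,5), (5,0), (6,4).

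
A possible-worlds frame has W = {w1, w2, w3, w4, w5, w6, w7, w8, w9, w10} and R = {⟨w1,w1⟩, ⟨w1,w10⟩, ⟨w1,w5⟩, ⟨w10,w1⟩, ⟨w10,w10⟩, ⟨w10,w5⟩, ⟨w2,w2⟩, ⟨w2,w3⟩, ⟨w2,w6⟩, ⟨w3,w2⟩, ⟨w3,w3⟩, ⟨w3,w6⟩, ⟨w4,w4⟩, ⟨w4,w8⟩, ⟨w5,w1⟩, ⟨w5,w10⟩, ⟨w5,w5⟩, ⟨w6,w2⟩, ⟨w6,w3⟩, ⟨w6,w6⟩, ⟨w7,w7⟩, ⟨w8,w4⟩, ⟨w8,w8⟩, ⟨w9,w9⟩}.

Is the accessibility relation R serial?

Serial: yes — every world has a successor (e.g. w1 R w1).

Yes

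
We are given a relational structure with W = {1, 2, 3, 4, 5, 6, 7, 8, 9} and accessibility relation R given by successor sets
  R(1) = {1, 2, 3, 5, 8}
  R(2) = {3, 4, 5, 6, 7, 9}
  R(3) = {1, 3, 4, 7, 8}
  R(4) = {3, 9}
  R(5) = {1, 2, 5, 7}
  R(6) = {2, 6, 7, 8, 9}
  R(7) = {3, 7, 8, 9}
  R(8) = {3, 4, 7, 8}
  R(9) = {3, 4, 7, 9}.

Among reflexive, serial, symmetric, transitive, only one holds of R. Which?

serial

Reflexive: no — 2 is not related to itself.
Serial: yes — every world has a successor (e.g. 1 R 1).
Symmetric: no — 1 R 2 but not 2 R 1.
Transitive: no — 1 R 2 and 2 R 4, but not 1 R 4.
Only serial holds.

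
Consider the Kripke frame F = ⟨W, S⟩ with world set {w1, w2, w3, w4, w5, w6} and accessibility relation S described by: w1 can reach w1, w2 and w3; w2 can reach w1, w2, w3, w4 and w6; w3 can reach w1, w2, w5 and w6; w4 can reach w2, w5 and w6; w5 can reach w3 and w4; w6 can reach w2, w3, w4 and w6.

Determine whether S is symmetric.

Symmetric: yes — every pair in S has its reverse in S.

Yes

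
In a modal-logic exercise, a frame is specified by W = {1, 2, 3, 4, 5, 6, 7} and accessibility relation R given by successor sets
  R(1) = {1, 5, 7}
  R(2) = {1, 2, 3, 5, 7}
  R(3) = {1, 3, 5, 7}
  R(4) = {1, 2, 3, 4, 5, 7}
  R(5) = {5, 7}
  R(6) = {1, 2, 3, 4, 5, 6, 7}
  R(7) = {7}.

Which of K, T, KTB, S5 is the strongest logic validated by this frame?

Reflexive (axiom T): yes — every world is R-related to itself.
Symmetric (axiom B): no — 1 R 5 but not 5 R 1.
Euclidean (axiom 5): no — 1 R 7 and 1 R 5, but not 7 R 5.
So F validates K, T; KTB would additionally require R to be symmetric. The strongest is T.

T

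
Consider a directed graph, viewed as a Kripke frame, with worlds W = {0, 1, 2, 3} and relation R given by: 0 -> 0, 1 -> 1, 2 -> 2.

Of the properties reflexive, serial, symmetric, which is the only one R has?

symmetric

Reflexive: no — 3 is not related to itself.
Serial: no — 3 has no R-successor.
Symmetric: yes — every pair in R has its reverse in R.
Only symmetric holds.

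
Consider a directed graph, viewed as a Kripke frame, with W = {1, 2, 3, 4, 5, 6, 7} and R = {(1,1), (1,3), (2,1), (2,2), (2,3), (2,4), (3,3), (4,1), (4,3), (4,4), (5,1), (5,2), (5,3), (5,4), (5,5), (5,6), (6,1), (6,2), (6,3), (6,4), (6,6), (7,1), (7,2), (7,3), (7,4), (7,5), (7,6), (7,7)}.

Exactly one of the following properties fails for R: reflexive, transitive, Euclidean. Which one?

Euclidean

Reflexive: yes — every world is R-related to itself.
Transitive: yes — every two-step R-path is closed by a direct edge.
Euclidean: no — 2 R 1 and 2 R 4, but not 1 R 4.
Only Euclidean fails.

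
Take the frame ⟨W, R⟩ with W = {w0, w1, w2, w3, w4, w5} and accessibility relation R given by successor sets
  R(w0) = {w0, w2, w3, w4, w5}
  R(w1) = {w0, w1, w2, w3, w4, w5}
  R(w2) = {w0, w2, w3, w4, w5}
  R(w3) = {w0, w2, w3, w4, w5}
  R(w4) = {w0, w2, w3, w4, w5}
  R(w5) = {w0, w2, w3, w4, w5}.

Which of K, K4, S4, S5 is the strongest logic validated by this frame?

S4

Transitive (axiom 4): yes — every two-step R-path is closed by a direct edge.
Reflexive (axiom T): yes — every world is R-related to itself.
Euclidean (axiom 5): no — w1 R w0 and w1 R w1, but not w0 R w1.
So F validates K, K4, S4; S5 would additionally require R to be Euclidean. The strongest is S4.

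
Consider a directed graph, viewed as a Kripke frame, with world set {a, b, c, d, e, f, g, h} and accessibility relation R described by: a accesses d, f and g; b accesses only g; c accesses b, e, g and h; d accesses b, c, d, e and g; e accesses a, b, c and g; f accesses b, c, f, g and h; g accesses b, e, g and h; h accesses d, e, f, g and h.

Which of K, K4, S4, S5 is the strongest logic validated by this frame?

K

Transitive (axiom 4): no — a R d and d R b, but not a R b.
Reflexive (axiom T): no — a is not related to itself.
Euclidean (axiom 5): no — a R d and a R f, but not d R f.
So F validates K; K4 would additionally require R to be transitive. The strongest is K.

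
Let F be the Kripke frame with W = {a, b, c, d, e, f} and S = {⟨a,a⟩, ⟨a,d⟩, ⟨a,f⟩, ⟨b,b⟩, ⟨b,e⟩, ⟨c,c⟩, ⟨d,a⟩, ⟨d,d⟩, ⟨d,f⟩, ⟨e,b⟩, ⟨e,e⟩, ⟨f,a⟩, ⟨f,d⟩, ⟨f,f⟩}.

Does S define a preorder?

Reflexive: yes — every world is S-related to itself.
Transitive: yes — every two-step S-path is closed by a direct edge.
So S is a preorder.

Yes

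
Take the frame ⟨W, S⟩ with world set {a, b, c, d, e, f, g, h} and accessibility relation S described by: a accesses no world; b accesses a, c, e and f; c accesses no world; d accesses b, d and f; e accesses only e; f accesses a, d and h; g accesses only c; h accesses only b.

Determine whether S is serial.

Serial: no — a has no S-successor.

No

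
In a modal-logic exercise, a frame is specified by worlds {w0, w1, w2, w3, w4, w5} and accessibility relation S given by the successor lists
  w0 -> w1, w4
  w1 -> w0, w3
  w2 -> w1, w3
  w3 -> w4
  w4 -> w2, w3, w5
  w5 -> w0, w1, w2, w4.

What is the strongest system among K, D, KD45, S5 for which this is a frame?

D

Serial (axiom D): yes — every world has a successor (e.g. w0 S w1).
Euclidean (axiom 5): no — w0 S w1 and w0 S w4, but not w1 S w4.
Transitive (axiom 4): no — w0 S w1 and w1 S w3, but not w0 S w3.
Reflexive (axiom T): no — w0 is not related to itself.
So F validates K, D; KD45 would additionally require S to be Euclidean and transitive. The strongest is D.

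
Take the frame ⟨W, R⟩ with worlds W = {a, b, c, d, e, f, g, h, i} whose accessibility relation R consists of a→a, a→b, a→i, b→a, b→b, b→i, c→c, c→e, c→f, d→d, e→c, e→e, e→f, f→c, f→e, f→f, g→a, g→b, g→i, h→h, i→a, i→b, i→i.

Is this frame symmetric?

Symmetric: no — g R a but not a R g.

No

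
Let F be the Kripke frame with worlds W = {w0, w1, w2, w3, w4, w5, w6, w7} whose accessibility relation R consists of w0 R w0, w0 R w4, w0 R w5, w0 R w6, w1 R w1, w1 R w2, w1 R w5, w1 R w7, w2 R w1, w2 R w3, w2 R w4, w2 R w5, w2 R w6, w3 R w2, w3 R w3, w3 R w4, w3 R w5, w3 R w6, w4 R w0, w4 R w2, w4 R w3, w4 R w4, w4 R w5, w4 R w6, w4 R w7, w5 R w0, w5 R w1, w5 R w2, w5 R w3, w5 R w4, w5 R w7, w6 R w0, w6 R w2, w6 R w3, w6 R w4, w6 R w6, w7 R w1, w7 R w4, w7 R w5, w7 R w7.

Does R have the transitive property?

Transitive: no — w0 R w4 and w4 R w2, but not w0 R w2.

No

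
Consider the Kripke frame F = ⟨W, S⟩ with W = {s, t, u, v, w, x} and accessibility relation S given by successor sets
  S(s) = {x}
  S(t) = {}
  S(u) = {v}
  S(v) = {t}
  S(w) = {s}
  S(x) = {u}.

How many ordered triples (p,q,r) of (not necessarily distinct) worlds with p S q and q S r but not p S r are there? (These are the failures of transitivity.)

Enumerating: (s,x,u), (u,v,t), (w,s,x), (x,u,v).

4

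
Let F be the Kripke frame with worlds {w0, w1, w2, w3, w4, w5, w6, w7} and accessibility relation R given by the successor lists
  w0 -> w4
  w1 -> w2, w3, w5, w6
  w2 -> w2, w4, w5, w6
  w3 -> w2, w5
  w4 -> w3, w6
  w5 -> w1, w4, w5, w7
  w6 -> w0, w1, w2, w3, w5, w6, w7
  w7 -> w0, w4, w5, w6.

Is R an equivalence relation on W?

No

Reflexive: no — w0 is not related to itself.
Symmetric: no — w0 R w4 but not w4 R w0.
Transitive: no — w0 R w4 and w4 R w3, but not w0 R w3.
So R is not an equivalence relation.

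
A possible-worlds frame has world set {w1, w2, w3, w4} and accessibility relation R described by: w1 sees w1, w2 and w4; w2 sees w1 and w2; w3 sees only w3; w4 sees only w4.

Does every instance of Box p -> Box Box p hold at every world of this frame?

No

By correspondence theory, 4 is valid on a frame iff R is transitive.
Transitive: no — w2 R w1 and w1 R w4, but not w2 R w4.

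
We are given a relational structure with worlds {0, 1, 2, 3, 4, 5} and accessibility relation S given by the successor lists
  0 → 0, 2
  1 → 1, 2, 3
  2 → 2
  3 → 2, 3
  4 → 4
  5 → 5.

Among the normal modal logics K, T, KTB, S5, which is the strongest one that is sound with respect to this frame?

Reflexive (axiom T): yes — every world is S-related to itself.
Symmetric (axiom B): no — 0 S 2 but not 2 S 0.
Euclidean (axiom 5): no — 1 S 2 and 1 S 3, but not 2 S 3.
So F validates K, T; KTB would additionally require S to be symmetric. The strongest is T.

T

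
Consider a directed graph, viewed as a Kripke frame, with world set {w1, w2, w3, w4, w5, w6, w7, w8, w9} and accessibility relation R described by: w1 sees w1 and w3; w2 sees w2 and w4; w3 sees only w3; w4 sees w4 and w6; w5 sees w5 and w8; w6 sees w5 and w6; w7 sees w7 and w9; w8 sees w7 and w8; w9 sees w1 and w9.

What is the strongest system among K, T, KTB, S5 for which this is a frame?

T

Reflexive (axiom T): yes — every world is R-related to itself.
Symmetric (axiom B): no — w1 R w3 but not w3 R w1.
Euclidean (axiom 5): no — w1 R w3 and w1 R w1, but not w3 R w1.
So F validates K, T; KTB would additionally require R to be symmetric. The strongest is T.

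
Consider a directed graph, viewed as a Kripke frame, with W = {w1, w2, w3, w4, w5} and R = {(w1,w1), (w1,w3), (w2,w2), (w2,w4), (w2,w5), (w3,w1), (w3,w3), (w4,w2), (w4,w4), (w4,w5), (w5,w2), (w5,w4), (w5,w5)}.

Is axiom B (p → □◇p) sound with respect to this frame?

Axiom B corresponds to the accessibility relation being symmetric.
Symmetric: yes — every pair in R has its reverse in R.

Yes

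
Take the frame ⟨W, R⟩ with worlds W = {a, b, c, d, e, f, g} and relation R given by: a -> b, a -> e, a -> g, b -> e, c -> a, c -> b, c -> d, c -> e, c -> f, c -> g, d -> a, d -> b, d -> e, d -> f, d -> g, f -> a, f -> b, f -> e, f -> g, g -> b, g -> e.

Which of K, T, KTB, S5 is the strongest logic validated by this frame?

Reflexive (axiom T): no — a is not related to itself.
Symmetric (axiom B): no — a R b but not b R a.
Euclidean (axiom 5): no — a R b and a R g, but not b R g.
So F validates K; T would additionally require R to be reflexive. The strongest is K.

K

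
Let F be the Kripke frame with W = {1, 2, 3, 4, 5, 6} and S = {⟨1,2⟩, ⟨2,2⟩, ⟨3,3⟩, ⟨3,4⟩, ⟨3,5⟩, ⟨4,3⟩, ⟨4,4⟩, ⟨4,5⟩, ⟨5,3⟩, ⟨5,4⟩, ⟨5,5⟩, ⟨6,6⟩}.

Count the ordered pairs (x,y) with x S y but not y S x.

1

Enumerating: (1,2).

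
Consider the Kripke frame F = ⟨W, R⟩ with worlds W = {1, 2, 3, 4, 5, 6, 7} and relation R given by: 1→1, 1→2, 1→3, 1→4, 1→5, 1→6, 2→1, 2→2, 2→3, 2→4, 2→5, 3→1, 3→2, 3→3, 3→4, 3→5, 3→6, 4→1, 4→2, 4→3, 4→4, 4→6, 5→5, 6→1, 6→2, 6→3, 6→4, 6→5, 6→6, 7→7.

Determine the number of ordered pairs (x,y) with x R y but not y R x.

Enumerating: (1,5), (2,5), (3,5), (6,2), (6,5).

5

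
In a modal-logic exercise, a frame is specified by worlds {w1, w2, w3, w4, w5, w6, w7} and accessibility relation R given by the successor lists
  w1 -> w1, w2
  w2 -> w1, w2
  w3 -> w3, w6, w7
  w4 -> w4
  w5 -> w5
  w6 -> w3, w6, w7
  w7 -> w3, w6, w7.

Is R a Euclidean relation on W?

Euclidean: yes — any two successors of a common world are R-related.

Yes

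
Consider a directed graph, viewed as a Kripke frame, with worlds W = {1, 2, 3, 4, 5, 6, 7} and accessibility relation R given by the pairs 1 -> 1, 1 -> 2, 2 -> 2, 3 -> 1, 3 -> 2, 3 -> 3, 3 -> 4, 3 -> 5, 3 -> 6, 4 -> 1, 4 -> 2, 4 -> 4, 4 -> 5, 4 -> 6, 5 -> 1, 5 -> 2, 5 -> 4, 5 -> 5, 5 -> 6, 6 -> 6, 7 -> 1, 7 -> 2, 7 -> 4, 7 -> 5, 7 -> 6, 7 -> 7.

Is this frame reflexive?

Reflexive: yes — every world is R-related to itself.

Yes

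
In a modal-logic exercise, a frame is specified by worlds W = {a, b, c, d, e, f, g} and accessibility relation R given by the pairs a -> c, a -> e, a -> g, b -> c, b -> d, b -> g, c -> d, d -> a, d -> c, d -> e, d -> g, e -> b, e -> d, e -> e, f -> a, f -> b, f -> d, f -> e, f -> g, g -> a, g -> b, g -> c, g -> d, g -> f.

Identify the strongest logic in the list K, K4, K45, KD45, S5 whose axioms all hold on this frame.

Transitive (axiom 4): no — a R c and c R d, but not a R d.
Euclidean (axiom 5): no — a R c and a R e, but not c R e.
Serial (axiom D): yes — every world has a successor (e.g. a R c).
Reflexive (axiom T): no — a is not related to itself.
So F validates K; K4 would additionally require R to be transitive. The strongest is K.

K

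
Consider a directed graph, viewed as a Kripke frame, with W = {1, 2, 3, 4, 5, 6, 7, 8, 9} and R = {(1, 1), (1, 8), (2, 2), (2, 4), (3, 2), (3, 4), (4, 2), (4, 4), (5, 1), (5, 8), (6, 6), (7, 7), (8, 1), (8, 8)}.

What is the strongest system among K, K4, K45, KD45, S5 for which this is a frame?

K45

Transitive (axiom 4): yes — every two-step R-path is closed by a direct edge.
Euclidean (axiom 5): yes — any two successors of a common world are R-related.
Serial (axiom D): no — 9 has no R-successor.
Reflexive (axiom T): no — 3 is not related to itself.
So F validates K, K4, K45; KD45 would additionally require R to be serial. The strongest is K45.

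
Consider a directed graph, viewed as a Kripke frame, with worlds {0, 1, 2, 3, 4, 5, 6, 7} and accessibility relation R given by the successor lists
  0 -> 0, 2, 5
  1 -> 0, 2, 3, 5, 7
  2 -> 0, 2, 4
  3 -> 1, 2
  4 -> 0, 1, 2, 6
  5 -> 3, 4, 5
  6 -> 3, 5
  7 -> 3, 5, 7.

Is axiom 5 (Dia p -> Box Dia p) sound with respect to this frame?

By correspondence theory, 5 is valid on a frame iff R is Euclidean.
Euclidean: no — 0 R 2 and 0 R 5, but not 2 R 5.

No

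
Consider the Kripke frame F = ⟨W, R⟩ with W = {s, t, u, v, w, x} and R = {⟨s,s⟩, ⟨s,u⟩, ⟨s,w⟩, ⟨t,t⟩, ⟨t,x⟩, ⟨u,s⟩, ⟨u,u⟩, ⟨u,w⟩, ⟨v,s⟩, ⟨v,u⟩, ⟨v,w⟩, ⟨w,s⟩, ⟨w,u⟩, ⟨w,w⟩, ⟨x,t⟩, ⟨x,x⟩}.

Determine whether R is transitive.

Yes

Transitive: yes — every two-step R-path is closed by a direct edge.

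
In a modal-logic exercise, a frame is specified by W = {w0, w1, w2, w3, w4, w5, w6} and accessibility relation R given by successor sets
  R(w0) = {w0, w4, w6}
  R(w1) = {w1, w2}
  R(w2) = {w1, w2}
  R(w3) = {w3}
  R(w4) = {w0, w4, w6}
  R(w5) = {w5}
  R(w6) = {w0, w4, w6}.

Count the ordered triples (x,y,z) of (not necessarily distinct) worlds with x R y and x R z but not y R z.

0

R is Euclidean; there are no such tuples.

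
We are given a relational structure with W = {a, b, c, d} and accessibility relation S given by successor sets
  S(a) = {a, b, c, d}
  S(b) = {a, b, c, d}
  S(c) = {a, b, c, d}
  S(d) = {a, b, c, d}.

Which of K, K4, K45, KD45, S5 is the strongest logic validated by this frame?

S5

Transitive (axiom 4): yes — every two-step S-path is closed by a direct edge.
Euclidean (axiom 5): yes — any two successors of a common world are S-related.
Serial (axiom D): yes — every world has a successor (e.g. a S a).
Reflexive (axiom T): yes — every world is S-related to itself.
So F validates K, K4, K45, KD45, S5. The strongest is S5.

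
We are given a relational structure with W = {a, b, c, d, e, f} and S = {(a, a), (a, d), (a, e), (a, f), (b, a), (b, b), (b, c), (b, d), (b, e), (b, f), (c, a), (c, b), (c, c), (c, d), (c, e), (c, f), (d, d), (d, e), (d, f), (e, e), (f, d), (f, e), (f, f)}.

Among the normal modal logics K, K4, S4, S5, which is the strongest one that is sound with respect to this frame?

Transitive (axiom 4): yes — every two-step S-path is closed by a direct edge.
Reflexive (axiom T): yes — every world is S-related to itself.
Euclidean (axiom 5): no — a S e and a S d, but not e S d.
So F validates K, K4, S4; S5 would additionally require S to be Euclidean. The strongest is S4.

S4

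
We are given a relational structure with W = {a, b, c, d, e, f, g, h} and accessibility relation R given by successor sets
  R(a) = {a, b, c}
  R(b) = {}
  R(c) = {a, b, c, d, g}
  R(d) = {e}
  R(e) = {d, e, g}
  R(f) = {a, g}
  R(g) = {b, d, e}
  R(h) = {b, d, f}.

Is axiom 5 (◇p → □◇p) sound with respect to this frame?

No

Axiom 5 corresponds to the accessibility relation being Euclidean.
Euclidean: no — a R b and a R c, but not b R c.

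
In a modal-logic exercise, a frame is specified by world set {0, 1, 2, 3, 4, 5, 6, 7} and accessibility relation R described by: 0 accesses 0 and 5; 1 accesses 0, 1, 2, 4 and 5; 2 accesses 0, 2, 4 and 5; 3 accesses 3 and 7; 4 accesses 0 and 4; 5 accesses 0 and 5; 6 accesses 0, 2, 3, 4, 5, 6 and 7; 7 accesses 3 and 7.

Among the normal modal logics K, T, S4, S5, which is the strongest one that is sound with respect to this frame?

Reflexive (axiom T): yes — every world is R-related to itself.
Transitive (axiom 4): no — 4 R 0 and 0 R 5, but not 4 R 5.
Euclidean (axiom 5): no — 1 R 0 and 1 R 2, but not 0 R 2.
So F validates K, T; S4 would additionally require R to be transitive. The strongest is T.

T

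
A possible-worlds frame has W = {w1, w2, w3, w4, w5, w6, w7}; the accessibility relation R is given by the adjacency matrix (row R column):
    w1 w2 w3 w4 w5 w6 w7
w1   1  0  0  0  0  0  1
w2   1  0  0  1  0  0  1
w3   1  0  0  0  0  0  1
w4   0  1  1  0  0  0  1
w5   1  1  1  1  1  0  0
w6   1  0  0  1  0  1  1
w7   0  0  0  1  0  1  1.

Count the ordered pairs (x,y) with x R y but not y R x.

12

Enumerating: (w1,w7), (w2,w1), (w2,w7), (w3,w1), (w3,w7), (w4,w3), (w5,w1), (w5,w2), (w5,w3), (w5,w4), (w6,w1), (w6,w4).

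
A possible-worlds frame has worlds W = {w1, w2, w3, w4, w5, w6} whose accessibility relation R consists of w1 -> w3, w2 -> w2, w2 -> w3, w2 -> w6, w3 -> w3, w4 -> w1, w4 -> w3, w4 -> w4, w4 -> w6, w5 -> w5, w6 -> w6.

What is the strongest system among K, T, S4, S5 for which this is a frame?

Reflexive (axiom T): no — w1 is not related to itself.
Transitive (axiom 4): yes — every two-step R-path is closed by a direct edge.
Euclidean (axiom 5): no — w2 R w3 and w2 R w6, but not w3 R w6.
So F validates K; T would additionally require R to be reflexive. The strongest is K.

K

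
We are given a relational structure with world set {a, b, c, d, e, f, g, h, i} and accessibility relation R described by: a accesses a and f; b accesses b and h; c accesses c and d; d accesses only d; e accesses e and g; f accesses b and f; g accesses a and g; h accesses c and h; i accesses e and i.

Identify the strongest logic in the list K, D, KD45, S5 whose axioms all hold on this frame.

D

Serial (axiom D): yes — every world has a successor (e.g. a R a).
Euclidean (axiom 5): no — a R f and a R a, but not f R a.
Transitive (axiom 4): no — a R f and f R b, but not a R b.
Reflexive (axiom T): yes — every world is R-related to itself.
So F validates K, D; KD45 would additionally require R to be Euclidean and transitive. The strongest is D.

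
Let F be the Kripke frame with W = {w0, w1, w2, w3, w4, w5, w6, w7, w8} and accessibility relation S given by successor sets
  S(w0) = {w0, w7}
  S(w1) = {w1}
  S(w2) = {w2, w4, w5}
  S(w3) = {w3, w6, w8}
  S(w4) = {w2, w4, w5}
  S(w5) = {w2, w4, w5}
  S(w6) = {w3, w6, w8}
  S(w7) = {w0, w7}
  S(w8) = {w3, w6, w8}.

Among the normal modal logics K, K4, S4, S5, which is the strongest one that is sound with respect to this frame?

S5

Transitive (axiom 4): yes — every two-step S-path is closed by a direct edge.
Reflexive (axiom T): yes — every world is S-related to itself.
Euclidean (axiom 5): yes — any two successors of a common world are S-related.
So F validates K, K4, S4, S5. The strongest is S5.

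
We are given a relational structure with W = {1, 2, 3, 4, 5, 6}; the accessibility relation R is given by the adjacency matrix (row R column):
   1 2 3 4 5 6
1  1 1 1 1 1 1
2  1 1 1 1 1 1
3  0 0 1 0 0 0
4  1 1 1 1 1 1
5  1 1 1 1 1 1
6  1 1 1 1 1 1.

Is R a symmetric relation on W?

Symmetric: no — 1 R 3 but not 3 R 1.

No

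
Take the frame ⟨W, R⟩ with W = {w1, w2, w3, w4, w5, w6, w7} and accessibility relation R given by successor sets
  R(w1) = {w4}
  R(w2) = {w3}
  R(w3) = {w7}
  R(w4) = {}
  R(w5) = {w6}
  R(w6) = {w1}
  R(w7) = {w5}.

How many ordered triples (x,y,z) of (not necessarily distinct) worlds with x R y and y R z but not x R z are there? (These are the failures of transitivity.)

Enumerating: (w2,w3,w7), (w3,w7,w5), (w5,w6,w1), (w6,w1,w4), (w7,w5,w6).

5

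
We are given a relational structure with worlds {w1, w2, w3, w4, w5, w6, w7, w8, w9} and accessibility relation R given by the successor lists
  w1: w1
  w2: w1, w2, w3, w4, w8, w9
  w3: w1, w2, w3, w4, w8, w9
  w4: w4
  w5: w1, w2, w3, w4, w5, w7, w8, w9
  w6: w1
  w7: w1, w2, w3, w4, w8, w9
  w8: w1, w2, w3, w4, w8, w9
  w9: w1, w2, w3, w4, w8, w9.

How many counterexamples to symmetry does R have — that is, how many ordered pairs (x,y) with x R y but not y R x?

22

Enumerating: (w2,w1), (w2,w4), (w3,w1), (w3,w4), (w5,w1), (w5,w2), (w5,w3), (w5,w4), (w5,w7), (w5,w8), (w5,w9), (w6,w1), … and 10 more.
Total: 22.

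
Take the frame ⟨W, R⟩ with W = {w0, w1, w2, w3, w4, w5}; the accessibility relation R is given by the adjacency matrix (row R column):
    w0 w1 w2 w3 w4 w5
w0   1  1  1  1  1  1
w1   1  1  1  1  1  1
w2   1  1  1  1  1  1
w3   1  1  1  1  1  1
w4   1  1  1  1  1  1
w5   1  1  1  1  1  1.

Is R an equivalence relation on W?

Reflexive: yes — every world is R-related to itself.
Symmetric: yes — every pair in R has its reverse in R.
Transitive: yes — every two-step R-path is closed by a direct edge.
So R is an equivalence relation.

Yes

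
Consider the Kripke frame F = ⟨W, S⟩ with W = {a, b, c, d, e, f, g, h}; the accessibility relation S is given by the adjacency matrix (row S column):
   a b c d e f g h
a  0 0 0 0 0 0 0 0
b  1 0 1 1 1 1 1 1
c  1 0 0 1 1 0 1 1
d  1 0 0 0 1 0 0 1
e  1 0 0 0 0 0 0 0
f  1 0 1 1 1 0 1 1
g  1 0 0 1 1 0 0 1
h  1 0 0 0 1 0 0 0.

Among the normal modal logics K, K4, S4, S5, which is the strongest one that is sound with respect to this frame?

K4

Transitive (axiom 4): yes — every two-step S-path is closed by a direct edge.
Reflexive (axiom T): no — a is not related to itself.
Euclidean (axiom 5): no — b S a and b S c, but not a S c.
So F validates K, K4; S4 would additionally require S to be reflexive. The strongest is K4.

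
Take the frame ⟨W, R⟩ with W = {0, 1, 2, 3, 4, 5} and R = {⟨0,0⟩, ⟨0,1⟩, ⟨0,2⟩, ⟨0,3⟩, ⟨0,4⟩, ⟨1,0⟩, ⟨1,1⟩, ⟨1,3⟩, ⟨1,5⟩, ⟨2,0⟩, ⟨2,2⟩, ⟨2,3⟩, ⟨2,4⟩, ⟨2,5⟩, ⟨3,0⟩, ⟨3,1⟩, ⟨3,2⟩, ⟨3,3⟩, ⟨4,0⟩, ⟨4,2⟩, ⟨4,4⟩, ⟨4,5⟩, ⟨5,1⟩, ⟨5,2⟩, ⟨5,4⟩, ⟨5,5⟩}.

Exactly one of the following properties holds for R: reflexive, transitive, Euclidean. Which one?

Reflexive: yes — every world is R-related to itself.
Transitive: no — 0 R 1 and 1 R 5, but not 0 R 5.
Euclidean: no — 0 R 1 and 0 R 2, but not 1 R 2.
Only reflexive holds.

reflexive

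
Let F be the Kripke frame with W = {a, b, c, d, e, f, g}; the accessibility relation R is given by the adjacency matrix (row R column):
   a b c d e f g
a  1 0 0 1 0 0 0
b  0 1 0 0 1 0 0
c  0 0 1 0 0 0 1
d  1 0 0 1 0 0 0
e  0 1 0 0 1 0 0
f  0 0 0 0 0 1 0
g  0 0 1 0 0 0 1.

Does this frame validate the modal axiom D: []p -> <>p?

By correspondence theory, D is valid on a frame iff R is serial.
Serial: yes — every world has a successor (e.g. a R a).

Yes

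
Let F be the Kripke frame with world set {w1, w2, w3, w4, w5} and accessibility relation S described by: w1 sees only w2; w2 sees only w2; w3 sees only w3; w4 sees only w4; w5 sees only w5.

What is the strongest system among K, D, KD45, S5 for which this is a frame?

Serial (axiom D): yes — every world has a successor (e.g. w1 S w2).
Euclidean (axiom 5): yes — any two successors of a common world are S-related.
Transitive (axiom 4): yes — every two-step S-path is closed by a direct edge.
Reflexive (axiom T): no — w1 is not related to itself.
So F validates K, D, KD45; S5 would additionally require S to be reflexive. The strongest is KD45.

KD45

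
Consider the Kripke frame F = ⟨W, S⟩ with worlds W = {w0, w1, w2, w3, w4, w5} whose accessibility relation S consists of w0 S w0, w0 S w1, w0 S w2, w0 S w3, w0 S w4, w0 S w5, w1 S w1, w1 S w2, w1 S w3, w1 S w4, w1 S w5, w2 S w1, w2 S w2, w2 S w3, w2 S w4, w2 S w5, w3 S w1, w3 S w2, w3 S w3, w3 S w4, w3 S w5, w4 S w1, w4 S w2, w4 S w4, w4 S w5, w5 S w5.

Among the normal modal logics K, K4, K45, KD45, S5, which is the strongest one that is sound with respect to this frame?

K

Transitive (axiom 4): no — w4 S w1 and w1 S w3, but not w4 S w3.
Euclidean (axiom 5): no — w0 S w4 and w0 S w3, but not w4 S w3.
Serial (axiom D): yes — every world has a successor (e.g. w0 S w0).
Reflexive (axiom T): yes — every world is S-related to itself.
So F validates K; K4 would additionally require S to be transitive. The strongest is K.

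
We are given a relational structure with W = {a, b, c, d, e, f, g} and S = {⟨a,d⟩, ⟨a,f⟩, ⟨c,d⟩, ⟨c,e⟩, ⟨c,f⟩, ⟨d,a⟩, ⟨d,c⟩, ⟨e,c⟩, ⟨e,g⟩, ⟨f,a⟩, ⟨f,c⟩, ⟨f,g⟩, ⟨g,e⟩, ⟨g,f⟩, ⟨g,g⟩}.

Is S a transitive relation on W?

Transitive: no — a S d and d S c, but not a S c.

No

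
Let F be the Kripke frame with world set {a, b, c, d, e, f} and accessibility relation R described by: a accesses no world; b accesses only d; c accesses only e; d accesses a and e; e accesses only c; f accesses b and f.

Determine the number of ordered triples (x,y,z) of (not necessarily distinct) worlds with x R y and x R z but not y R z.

Enumerating: (b,d,d), (c,e,e), (d,a,a), (d,a,e), (d,e,a), (d,e,e), (e,c,c), (f,b,b), (f,b,f).

9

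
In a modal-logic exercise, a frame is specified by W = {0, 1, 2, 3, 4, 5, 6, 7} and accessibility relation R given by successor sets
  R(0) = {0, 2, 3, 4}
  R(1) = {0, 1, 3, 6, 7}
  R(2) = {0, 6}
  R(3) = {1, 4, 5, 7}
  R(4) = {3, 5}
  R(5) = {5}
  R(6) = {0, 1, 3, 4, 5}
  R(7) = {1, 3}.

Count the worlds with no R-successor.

R is serial; there are no such worlds.

0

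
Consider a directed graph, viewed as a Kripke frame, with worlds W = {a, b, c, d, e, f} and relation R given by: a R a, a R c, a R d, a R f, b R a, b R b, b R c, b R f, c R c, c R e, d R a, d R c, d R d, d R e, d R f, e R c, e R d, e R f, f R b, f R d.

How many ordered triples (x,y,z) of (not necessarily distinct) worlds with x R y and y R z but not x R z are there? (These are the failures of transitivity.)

20

Enumerating: (a,c,e), (a,d,e), (a,f,b), (b,a,d), (b,c,e), (b,f,d), (c,e,d), (c,e,f), (d,f,b), (e,c,e), (e,d,a), (e,d,e), … and 8 more.
Total: 20.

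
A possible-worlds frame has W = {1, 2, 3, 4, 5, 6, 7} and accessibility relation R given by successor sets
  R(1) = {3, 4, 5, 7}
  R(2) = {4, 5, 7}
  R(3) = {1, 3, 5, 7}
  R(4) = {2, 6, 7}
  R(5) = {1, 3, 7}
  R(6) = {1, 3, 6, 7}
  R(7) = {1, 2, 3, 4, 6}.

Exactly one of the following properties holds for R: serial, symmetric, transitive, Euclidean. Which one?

Serial: yes — every world has a successor (e.g. 1 R 3).
Symmetric: no — 1 R 4 but not 4 R 1.
Transitive: no — 1 R 4 and 4 R 2, but not 1 R 2.
Euclidean: no — 1 R 3 and 1 R 4, but not 3 R 4.
Only serial holds.

serial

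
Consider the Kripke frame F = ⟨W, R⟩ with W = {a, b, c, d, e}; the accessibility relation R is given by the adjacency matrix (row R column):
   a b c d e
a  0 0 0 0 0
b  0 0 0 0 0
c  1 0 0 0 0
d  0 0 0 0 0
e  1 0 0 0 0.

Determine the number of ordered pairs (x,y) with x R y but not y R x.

2

Enumerating: (c,a), (e,a).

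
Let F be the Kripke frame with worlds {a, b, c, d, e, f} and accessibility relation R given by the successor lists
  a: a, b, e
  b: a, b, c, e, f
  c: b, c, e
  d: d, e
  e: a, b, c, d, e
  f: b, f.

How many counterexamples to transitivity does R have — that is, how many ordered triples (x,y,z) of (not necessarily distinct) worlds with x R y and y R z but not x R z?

16

Enumerating: (a,b,c), (a,b,f), (a,e,c), (a,e,d), (b,e,d), (c,b,a), (c,b,f), (c,e,a), (c,e,d), (d,e,a), (d,e,b), (d,e,c), (e,b,f), (f,b,a), (f,b,c), (f,b,e).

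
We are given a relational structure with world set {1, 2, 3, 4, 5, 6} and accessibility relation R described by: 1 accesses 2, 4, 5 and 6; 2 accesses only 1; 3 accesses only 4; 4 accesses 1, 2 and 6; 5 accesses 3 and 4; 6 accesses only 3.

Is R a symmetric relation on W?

Symmetric: no — 1 R 5 but not 5 R 1.

No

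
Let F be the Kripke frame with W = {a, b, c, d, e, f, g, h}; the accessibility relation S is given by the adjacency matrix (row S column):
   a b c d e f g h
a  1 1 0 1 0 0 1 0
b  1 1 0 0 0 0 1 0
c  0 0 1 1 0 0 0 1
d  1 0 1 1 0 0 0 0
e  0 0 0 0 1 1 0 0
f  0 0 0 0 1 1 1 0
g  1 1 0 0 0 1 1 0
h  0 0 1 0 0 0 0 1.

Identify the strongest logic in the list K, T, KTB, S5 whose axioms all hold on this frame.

Reflexive (axiom T): yes — every world is S-related to itself.
Symmetric (axiom B): yes — every pair in S has its reverse in S.
Euclidean (axiom 5): no — a S b and a S d, but not b S d.
So F validates K, T, KTB; S5 would additionally require S to be Euclidean. The strongest is KTB.

KTB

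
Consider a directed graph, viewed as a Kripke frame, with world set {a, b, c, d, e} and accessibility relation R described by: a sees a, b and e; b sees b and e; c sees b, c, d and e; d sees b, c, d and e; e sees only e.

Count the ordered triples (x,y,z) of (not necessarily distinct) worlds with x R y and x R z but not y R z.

14

Enumerating: (a,b,a), (a,e,a), (a,e,b), (b,e,b), (c,b,c), (c,b,d), (c,e,b), (c,e,c), (c,e,d), (d,b,c), (d,b,d), (d,e,b), (d,e,c), (d,e,d).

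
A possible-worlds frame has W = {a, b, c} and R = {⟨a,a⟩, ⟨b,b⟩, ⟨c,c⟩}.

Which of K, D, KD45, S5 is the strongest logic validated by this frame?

S5

Serial (axiom D): yes — every world has a successor (e.g. a R a).
Euclidean (axiom 5): yes — any two successors of a common world are R-related.
Transitive (axiom 4): yes — every two-step R-path is closed by a direct edge.
Reflexive (axiom T): yes — every world is R-related to itself.
So F validates K, D, KD45, S5. The strongest is S5.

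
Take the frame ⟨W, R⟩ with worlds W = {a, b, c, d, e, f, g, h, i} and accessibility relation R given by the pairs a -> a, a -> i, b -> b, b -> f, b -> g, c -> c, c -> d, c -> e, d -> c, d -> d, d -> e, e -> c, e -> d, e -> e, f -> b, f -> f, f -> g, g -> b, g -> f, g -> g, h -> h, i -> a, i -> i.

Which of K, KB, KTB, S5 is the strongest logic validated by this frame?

S5

Symmetric (axiom B): yes — every pair in R has its reverse in R.
Reflexive (axiom T): yes — every world is R-related to itself.
Euclidean (axiom 5): yes — any two successors of a common world are R-related.
So F validates K, KB, KTB, S5. The strongest is S5.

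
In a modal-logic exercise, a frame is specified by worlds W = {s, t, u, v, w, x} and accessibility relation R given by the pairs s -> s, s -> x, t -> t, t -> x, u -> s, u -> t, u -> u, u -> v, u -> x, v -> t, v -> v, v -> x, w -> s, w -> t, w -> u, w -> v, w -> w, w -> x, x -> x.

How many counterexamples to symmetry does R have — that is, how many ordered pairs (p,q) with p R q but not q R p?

13

Enumerating: (s,x), (t,x), (u,s), (u,t), (u,v), (u,x), (v,t), (v,x), (w,s), (w,t), (w,u), (w,v), (w,x).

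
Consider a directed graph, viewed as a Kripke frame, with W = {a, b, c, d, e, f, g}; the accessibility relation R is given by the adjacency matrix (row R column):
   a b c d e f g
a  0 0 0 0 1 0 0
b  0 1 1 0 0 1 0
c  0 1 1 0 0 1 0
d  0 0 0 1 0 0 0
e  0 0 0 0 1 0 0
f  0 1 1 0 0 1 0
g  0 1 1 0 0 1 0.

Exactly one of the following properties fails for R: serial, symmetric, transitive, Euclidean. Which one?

symmetric

Serial: yes — every world has a successor (e.g. a R e).
Symmetric: no — a R e but not e R a.
Transitive: yes — every two-step R-path is closed by a direct edge.
Euclidean: yes — any two successors of a common world are R-related.
Only symmetric fails.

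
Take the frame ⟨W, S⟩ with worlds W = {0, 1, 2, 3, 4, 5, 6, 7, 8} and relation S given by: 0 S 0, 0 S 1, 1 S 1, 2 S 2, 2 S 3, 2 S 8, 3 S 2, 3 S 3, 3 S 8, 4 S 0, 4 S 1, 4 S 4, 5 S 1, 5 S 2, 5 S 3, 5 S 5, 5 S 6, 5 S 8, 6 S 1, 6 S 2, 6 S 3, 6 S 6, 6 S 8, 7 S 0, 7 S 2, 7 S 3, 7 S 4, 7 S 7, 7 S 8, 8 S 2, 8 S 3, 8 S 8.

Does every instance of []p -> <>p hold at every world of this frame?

Axiom D corresponds to the accessibility relation being serial.
Serial: yes — every world has a successor (e.g. 0 S 0).

Yes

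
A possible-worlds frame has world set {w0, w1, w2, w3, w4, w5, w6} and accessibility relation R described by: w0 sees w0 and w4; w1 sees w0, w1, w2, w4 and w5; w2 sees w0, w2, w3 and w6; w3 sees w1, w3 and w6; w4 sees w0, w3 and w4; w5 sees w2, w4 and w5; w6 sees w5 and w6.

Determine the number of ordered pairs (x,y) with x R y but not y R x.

13

Enumerating: (w1,w0), (w1,w2), (w1,w4), (w1,w5), (w2,w0), (w2,w3), (w2,w6), (w3,w1), (w3,w6), (w4,w3), (w5,w2), (w5,w4), (w6,w5).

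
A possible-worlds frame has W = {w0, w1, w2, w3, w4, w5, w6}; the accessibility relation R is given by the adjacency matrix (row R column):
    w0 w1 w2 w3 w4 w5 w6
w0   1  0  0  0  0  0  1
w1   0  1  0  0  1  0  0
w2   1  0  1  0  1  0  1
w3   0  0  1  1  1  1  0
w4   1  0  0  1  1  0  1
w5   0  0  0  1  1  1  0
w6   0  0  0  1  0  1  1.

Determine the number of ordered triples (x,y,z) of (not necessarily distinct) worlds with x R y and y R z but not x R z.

Enumerating: (w0,w6,w3), (w0,w6,w5), (w1,w4,w0), (w1,w4,w3), (w1,w4,w6), (w2,w4,w3), (w2,w6,w3), (w2,w6,w5), (w3,w2,w0), (w3,w2,w6), (w3,w4,w0), (w3,w4,w6), … and 9 more.
Total: 21.

21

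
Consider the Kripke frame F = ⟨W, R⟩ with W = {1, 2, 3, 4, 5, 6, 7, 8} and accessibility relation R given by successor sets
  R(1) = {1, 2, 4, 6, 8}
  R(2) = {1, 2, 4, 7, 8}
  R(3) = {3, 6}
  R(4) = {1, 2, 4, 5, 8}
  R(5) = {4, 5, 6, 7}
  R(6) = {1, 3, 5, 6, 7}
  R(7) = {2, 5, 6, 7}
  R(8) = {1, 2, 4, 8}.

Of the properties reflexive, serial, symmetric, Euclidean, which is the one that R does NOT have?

Euclidean

Reflexive: yes — every world is R-related to itself.
Serial: yes — every world has a successor (e.g. 1 R 1).
Symmetric: yes — every pair in R has its reverse in R.
Euclidean: no — 1 R 2 and 1 R 6, but not 2 R 6.
Only Euclidean fails.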